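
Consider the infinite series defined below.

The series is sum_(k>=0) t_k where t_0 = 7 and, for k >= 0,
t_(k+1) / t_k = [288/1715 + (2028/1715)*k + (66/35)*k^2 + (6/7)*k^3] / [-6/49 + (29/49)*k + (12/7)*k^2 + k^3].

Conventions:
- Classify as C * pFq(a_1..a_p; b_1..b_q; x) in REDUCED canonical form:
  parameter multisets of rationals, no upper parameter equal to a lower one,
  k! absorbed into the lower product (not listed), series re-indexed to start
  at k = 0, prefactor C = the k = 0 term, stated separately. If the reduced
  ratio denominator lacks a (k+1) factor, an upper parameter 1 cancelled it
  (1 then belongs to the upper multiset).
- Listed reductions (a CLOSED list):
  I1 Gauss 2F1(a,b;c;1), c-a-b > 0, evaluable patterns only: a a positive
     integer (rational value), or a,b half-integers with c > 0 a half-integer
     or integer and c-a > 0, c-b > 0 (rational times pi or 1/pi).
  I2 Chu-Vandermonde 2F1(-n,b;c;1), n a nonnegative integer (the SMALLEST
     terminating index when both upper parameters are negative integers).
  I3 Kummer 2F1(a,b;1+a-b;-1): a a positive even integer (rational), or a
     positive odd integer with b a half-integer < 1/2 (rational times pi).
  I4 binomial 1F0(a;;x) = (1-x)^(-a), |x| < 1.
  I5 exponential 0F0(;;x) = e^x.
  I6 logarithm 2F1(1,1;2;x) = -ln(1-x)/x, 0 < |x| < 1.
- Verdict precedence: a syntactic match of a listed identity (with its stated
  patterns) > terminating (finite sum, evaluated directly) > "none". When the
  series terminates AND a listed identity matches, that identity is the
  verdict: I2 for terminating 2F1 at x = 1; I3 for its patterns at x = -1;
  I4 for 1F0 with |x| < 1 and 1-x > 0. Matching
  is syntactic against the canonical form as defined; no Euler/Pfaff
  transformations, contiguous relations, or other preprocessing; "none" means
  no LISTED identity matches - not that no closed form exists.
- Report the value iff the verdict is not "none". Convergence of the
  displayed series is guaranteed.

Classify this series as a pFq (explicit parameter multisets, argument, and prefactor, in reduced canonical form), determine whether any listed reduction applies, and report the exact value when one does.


Key observation: from the first term 7: the expanded ratio factors over Q; C = 7, x = 6/7, roots give parameters.
Ratio: r(k) = (6/7) * (k+1/5) (k+8/7) / [(k-1/7) (k+1)] - rational in k, leading ratio (6/7); with t_0 = 7, classification follows.

Reduced: x = 6/7, 2F1, upper = {1/5, 8/7}, lower = {-1/7}, C = 7. Verdict: none. Every listed pattern misses the 2F1 form at 6/7, upper {1/5, 8/7}.


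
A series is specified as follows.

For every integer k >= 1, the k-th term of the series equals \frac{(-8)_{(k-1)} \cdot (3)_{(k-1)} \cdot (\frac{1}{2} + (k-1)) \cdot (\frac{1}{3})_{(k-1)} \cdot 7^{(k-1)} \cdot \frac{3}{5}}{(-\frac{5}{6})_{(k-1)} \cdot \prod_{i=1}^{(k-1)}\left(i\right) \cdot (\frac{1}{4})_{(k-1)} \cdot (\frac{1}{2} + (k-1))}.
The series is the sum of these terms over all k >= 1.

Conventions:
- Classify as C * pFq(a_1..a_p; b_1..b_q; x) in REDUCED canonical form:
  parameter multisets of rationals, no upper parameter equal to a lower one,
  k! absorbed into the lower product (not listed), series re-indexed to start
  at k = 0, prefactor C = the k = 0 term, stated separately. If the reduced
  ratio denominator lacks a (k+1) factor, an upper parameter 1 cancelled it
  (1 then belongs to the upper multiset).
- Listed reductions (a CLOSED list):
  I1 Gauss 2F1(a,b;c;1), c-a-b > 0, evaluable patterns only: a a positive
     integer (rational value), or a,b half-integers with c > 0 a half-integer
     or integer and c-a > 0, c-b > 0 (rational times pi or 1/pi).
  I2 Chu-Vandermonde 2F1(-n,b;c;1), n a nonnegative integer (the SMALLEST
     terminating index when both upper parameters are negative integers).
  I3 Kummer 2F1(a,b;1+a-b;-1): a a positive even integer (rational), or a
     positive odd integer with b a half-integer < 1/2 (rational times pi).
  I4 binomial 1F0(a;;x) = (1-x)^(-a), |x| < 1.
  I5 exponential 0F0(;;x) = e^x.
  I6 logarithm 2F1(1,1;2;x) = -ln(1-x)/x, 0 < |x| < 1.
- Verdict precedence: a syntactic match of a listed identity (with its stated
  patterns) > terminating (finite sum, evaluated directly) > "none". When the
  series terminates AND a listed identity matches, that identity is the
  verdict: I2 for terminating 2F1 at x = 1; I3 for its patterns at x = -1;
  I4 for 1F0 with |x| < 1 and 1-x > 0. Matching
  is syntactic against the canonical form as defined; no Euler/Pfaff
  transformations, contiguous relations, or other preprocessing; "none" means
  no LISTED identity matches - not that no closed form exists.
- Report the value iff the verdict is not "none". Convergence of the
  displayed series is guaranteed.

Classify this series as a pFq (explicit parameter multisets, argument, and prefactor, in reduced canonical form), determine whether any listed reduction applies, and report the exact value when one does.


Canonical form: C = \frac{3}{5} times 3F2 with upper {-8, \frac{1}{3}, 3}, lower {-\frac{5}{6}, \frac{1}{4}}, x = 7. Verdict: terminating - no listed pattern fits, but -8 in the upper list cuts the series at k = 8; direct evaluation. Value: -\frac{9664693992626819152619}{298639371875}.

Key observation: from the first term \frac{3}{5}: the product of the first k integers (prefactor 3/5) is k!.
Term ratio: r(k) = 7 * (k-8) (k+\frac{1}{3}) (k+3) / [(k-\frac{5}{6}) (k+\frac{1}{4}) (k+1)] ; factor over Q: parameters, x = 7, and C = \frac{3}{5}.


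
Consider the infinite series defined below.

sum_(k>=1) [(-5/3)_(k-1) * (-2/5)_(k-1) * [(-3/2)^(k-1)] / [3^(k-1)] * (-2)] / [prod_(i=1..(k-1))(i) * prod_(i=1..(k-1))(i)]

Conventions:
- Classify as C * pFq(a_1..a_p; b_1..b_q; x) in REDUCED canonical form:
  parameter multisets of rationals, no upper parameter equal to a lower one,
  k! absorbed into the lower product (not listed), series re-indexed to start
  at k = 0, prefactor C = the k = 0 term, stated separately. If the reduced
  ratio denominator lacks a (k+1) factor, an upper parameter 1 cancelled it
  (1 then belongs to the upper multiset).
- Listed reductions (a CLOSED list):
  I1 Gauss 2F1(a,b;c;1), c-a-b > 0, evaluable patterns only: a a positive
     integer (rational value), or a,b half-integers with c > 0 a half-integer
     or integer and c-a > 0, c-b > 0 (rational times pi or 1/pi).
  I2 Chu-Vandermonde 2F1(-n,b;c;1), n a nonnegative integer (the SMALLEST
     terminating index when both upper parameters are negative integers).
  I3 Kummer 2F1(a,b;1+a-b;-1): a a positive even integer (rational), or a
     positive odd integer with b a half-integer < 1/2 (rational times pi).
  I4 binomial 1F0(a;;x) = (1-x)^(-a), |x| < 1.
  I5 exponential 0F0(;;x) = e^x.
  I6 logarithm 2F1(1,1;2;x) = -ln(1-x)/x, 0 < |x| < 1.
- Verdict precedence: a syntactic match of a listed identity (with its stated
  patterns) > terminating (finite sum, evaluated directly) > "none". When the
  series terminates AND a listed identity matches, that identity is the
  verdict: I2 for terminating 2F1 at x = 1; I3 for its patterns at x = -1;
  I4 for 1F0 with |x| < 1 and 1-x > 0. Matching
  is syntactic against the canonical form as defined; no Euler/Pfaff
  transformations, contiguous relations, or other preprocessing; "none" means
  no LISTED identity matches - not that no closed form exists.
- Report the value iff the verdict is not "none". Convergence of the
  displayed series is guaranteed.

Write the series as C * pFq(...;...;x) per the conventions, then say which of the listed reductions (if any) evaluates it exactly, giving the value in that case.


The series (x = -1/2) is 2F1: upper {-5/3, -2/5}, lower {1}, prefactor -2. Verdict: none. Every listed pattern misses the 2F1 form at -1/2, upper {-5/3, -2/5}.

The tell: with t_0 = -2, the lower running product (C = -2, x = -1/2) is a rising factorial.
Step ratio: r(k) = (-1/2) * (k-5/3) (k-2/5) / [(k+1) (k+1)] - rational in k. x = (-1/2); t_0 = -2; negate the roots.


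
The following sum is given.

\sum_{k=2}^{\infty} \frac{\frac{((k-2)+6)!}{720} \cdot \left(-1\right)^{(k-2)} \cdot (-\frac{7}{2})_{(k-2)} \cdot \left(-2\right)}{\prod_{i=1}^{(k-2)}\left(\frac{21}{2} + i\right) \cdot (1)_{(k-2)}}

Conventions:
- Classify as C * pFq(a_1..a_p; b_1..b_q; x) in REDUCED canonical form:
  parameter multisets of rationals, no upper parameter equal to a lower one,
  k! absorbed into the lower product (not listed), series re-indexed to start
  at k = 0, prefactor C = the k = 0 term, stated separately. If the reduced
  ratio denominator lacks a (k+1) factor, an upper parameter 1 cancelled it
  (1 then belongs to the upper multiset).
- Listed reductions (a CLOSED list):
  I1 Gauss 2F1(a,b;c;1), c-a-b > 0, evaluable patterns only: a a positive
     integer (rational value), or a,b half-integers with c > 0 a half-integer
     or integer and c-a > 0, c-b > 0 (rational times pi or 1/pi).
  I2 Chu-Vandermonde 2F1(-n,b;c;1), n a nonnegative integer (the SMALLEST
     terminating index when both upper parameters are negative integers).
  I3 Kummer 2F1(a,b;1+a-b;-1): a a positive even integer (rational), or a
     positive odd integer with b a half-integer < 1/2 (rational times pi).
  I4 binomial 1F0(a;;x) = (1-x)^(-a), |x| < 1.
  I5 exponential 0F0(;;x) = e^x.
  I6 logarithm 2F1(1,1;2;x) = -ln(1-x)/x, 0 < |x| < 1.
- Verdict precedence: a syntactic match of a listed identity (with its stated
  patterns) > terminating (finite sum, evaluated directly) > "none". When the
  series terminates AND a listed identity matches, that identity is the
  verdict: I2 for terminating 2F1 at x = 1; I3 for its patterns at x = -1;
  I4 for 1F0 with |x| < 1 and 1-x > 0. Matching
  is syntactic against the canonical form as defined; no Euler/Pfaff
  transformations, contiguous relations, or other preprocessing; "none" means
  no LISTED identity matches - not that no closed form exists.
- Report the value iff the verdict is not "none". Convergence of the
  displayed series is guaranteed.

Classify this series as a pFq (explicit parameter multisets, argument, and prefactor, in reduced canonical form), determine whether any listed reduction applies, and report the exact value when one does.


With C = -2: the canonical form is 2F1(-\frac{7}{2}, 7; \frac{23}{2}; -1). Verdict: Kummer's theorem (I3) matches (x = -1; c = \frac{23}{2} equals 1+a-b for upper {-\frac{7}{2}, 7}: listed pattern). Its exact value is \left(-\frac{14549535}{4194304}\right) \cdot \pi.

Structural cue: from the first term -2: the lower running product (C = -2) is a rising factorial.
Step ratio: r(k) = -1 * (k-\frac{7}{2}) (k+7) / [(k+\frac{23}{2}) (k+1)] - rational; roots negated = parameters, x = -1, C = -2.


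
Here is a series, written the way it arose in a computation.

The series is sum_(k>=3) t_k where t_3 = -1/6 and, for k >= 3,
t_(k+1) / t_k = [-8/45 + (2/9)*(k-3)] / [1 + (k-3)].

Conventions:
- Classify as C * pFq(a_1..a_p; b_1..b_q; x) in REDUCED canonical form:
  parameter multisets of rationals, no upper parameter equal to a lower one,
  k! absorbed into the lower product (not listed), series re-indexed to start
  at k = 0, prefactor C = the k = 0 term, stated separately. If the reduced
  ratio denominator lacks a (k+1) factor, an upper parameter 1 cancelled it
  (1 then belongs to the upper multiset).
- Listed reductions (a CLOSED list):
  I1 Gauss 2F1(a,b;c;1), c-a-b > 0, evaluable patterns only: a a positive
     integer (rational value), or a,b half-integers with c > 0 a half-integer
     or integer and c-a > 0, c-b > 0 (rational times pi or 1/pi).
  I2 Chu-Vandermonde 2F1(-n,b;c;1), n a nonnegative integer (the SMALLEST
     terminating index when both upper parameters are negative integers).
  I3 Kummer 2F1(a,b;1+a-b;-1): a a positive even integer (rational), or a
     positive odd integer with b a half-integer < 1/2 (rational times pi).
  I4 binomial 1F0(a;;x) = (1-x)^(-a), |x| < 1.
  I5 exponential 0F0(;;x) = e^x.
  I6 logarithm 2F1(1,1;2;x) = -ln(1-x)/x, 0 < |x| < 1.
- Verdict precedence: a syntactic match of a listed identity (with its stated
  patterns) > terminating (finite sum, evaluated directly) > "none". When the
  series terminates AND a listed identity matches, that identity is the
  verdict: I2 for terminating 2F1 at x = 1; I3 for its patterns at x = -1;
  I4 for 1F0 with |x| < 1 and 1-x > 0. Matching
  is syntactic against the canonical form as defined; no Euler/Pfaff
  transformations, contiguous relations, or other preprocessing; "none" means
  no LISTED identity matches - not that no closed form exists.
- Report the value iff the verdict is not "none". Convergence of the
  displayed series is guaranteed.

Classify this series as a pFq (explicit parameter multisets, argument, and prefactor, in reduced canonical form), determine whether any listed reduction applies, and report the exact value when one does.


The series (x = 2/9) is 1F0: upper {-4/5}, lower {-}, prefactor -1/6. Verdict: the I4 binomial reduction applies (the 1F0 binomial series: exponent 4/5, x = 2/9). Its exact value is (-1/6) * (7/9)^(4/5).

Key step: x = (2/9) and factor the ratio over Q (C = -1/6): negated roots = parameters.
Adjacent-term ratio: r(k) = (2/9) * (k-4/5) / [(k+1)] ; factor over Q: parameters, x = (2/9), and C = -1/6.


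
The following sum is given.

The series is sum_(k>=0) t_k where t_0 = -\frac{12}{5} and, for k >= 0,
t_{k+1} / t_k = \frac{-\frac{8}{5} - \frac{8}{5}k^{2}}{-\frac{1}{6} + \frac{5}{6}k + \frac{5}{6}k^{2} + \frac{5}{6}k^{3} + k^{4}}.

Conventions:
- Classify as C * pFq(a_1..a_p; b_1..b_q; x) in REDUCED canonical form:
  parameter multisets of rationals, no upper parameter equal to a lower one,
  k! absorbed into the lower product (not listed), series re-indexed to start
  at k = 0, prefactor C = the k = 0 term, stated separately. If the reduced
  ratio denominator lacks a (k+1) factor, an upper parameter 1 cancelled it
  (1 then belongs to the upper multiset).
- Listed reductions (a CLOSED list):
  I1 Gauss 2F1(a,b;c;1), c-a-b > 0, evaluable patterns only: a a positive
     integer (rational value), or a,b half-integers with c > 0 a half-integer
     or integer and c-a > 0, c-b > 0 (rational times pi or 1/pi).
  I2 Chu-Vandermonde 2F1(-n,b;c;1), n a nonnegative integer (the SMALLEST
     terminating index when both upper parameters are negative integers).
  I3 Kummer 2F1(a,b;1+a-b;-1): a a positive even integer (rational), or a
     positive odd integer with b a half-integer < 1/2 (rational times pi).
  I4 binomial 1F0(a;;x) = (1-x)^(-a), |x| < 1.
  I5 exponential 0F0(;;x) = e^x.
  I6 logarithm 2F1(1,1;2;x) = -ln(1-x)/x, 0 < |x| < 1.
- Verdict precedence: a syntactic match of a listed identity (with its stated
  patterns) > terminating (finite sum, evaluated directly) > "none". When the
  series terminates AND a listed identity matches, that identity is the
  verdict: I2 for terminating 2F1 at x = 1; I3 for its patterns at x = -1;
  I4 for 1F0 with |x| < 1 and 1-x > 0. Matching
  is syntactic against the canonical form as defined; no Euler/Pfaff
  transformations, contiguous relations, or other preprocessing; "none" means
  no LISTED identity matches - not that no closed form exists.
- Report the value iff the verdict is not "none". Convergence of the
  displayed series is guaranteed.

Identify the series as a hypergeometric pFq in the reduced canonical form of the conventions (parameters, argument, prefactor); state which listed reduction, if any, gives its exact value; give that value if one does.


Prefactor -\frac{12}{5}, argument -\frac{8}{5}: 0F1 with upper {-} over lower {-\frac{1}{6}}. Verdict: none - this 0F1 at x = -\frac{8}{5} matches no listed pattern, and upper {-} holds no stopper.

Key step: from the first term -\frac{12}{5}: factor the ratio over Q (C = -12/5): negated roots = parameters.
Consecutive-term ratio: r(k) = -\frac{8}{5} * 1 / [(k-\frac{1}{6}) (k+1)] - poly over poly, x = -\frac{8}{5} from leading terms; C = -\frac{12}{5} at k = 0.


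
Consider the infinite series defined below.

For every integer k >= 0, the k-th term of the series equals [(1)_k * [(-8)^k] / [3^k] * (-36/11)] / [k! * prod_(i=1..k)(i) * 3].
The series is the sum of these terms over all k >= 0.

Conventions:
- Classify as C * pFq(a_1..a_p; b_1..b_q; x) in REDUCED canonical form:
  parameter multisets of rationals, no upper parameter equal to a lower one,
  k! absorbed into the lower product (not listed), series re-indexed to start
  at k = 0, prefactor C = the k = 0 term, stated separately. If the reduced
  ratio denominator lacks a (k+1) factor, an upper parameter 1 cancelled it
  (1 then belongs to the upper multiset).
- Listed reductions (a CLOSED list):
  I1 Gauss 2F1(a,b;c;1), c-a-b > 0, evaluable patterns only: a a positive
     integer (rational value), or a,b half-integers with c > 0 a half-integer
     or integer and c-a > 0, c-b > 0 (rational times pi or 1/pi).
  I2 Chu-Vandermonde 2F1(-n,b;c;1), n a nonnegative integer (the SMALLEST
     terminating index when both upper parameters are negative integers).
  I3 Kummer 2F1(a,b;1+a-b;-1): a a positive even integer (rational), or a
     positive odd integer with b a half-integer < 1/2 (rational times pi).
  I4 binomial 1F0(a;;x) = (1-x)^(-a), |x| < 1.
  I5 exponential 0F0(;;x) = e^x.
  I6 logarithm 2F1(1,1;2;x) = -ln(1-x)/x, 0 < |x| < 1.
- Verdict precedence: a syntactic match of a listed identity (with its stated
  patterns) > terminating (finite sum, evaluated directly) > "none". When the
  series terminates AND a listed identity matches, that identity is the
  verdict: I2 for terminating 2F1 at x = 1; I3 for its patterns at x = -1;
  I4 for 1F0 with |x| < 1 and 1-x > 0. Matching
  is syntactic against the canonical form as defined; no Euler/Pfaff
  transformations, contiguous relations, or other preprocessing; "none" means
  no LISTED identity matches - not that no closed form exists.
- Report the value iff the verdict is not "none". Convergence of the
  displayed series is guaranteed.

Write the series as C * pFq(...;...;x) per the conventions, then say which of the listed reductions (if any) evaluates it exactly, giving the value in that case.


The series (x = -8/3) is 0F0: upper {-}, lower {-}, prefactor -12/11. Verdict: this is the I5 exponential reduction (the 0F0 exponential series at x = -8/3). Hence: (-12/11) * e^(-8/3).

Key step: with t_0 = -12/11, the two geometric factors (prefactor -12/11) combine into one argument.
Ratio: r(k) = (-8/3) * 1 / [(k+1)] - rational in k. x = (-8/3); t_0 = -12/11; negate the roots.


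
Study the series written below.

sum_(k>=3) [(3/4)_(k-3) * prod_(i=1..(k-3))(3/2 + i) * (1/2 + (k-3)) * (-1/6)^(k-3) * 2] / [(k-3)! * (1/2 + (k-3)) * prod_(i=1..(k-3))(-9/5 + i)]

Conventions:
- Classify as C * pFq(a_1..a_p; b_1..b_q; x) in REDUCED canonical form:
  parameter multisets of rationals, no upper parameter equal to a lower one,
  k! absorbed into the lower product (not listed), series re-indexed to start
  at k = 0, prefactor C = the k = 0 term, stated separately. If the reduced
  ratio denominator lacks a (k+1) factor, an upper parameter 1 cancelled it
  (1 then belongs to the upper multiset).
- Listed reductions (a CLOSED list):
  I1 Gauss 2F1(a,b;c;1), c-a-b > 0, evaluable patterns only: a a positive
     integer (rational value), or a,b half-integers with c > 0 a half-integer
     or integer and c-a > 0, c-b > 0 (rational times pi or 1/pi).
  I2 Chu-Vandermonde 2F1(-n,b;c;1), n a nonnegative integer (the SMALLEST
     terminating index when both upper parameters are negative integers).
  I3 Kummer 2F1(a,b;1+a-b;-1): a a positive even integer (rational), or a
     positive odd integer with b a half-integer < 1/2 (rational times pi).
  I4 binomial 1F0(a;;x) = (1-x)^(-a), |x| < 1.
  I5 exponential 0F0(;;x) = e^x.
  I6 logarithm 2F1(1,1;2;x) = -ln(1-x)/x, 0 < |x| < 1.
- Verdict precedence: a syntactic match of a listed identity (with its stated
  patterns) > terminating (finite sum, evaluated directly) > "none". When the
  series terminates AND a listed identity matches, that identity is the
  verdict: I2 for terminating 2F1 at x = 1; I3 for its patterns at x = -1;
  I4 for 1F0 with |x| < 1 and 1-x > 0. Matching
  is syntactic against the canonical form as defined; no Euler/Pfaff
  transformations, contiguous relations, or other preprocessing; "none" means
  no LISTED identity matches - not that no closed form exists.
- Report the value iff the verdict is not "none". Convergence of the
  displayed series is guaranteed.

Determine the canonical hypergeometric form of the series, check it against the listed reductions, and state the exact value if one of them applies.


With C = 2: the canonical form is 2F1(3/4, 5/2; -4/5; -1/6). Verdict: none. Every listed pattern misses the 2F1 form at -1/6, upper {3/4, 5/2}.

Structural cue: from the first term 2: the running product (C = 2, x = -1/6) telescopes to a rising factorial.
Consecutive-term ratio: r(k) = (-1/6) * (k+3/4) (k+5/2) / [(k-4/5) (k+1)] - rational; roots negated = parameters, x = (-1/6), C = 2.


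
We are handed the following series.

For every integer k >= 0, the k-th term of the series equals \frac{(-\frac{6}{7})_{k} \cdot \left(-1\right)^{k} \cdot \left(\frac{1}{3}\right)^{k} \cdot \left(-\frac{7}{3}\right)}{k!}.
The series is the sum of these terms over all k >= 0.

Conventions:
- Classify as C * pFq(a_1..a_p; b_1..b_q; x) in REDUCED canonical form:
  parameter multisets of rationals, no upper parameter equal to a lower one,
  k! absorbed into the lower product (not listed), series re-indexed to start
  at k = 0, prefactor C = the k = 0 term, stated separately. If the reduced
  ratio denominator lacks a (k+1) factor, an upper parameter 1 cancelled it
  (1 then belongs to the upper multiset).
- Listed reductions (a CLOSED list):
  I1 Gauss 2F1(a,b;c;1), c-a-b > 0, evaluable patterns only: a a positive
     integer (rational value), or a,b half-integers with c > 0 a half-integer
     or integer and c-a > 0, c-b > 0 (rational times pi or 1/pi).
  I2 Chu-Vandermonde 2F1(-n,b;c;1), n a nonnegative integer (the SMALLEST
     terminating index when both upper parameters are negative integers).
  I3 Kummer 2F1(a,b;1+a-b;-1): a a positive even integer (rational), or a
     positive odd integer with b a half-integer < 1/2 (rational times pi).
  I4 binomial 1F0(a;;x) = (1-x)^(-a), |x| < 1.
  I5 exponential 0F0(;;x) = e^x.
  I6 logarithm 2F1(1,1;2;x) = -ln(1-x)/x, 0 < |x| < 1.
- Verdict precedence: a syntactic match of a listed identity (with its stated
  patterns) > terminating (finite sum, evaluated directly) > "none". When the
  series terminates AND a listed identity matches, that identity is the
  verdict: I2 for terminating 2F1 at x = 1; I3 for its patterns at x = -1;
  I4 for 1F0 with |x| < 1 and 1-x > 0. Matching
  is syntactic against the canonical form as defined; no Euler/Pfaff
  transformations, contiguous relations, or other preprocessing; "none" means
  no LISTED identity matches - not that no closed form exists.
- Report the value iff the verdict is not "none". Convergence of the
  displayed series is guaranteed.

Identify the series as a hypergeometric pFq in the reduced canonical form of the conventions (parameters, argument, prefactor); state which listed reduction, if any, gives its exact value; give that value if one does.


Prefactor -\frac{7}{3}, argument -\frac{1}{3}: 1F0 with upper {-\frac{6}{7}} over lower {-}. Verdict (x = -\frac{1}{3}): the I4 binomial reduction applies (the 1F0 binomial series: exponent 6/7, x = -\frac{1}{3}). Value: \left(-\frac{7}{3}\right) \cdot \left(\frac{4}{3}\right)^{\frac{6}{7}}.

The tell: t_0 being -\frac{7}{3}, the (-1)^k factor (C = -7/3) folds into the argument's sign.
Consecutive-term ratio: r(k) = -\frac{1}{3} * (k-\frac{6}{7}) / [(k+1)] ; factor over Q: parameters, x = -\frac{1}{3}, and C = -\frac{7}{3}.


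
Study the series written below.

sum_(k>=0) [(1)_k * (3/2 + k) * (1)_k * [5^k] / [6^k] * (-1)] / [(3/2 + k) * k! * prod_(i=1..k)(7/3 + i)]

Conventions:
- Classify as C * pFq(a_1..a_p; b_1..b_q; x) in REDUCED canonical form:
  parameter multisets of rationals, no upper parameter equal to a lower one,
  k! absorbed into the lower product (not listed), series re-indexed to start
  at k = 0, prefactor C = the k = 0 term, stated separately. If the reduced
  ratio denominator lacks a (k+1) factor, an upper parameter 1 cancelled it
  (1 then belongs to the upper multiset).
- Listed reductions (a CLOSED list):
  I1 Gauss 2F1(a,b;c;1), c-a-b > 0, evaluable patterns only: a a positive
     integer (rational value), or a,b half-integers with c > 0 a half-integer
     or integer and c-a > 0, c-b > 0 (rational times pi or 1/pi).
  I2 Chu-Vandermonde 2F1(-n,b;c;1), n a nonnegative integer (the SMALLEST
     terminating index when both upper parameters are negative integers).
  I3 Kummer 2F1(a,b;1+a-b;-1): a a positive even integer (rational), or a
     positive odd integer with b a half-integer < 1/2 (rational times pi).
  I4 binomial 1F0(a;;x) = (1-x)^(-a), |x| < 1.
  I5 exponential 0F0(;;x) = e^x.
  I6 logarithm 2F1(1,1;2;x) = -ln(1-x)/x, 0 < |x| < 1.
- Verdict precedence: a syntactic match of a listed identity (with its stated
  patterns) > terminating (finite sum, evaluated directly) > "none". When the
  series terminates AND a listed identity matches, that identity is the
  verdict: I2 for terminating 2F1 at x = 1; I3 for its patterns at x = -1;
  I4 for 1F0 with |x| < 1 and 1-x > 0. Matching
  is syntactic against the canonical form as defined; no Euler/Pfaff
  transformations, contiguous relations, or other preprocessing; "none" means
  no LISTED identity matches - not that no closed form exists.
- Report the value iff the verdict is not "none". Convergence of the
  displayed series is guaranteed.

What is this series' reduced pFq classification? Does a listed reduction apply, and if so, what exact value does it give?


Prefactor -1, argument 5/6: 2F1 with upper {1, 1} over lower {10/3}. Verdict: none. Every listed pattern misses the 2F1 form at 5/6, upper {1, 1}.

Key step: x = (5/6) and striking the common factor k + 3/2 reduces the term (prefactor -1).
Adjacent-term ratio: r(k) = (5/6) * (k+1) (k+1) / [(k+10/3) (k+1)] - rational in k, leading ratio (5/6); with t_0 = -1, classification follows.


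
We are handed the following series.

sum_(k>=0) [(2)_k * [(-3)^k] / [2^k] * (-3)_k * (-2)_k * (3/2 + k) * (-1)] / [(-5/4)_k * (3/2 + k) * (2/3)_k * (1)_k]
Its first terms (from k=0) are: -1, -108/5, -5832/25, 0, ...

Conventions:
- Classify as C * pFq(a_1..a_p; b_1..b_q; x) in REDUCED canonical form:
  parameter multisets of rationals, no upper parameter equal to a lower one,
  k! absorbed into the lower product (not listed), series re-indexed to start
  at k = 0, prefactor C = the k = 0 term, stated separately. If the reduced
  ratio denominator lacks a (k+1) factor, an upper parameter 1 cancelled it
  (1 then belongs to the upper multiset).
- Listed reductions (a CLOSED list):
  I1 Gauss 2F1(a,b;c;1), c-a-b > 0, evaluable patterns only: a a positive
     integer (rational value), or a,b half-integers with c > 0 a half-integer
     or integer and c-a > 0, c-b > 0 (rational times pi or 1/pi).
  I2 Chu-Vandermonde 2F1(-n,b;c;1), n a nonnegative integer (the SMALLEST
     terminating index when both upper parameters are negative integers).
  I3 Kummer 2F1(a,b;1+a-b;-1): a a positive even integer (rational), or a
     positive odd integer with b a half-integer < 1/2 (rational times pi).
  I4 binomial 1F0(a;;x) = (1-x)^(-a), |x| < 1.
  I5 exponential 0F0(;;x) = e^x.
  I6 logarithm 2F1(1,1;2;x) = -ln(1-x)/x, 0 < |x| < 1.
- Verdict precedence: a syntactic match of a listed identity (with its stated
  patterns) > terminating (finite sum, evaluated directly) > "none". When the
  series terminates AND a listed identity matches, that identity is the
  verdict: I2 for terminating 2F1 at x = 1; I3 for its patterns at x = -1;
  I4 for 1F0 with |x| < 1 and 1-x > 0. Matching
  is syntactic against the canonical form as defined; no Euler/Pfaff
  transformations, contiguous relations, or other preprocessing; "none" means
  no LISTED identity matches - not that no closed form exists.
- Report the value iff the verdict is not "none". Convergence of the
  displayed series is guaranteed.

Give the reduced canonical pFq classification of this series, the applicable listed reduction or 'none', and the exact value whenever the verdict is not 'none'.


With C = -1: the canonical form is 3F2(-3, -2, 2; -5/4, 2/3; -3/2). Verdict: terminating - the sum ends at index 2 because -2 is a negative integer; exact evaluation follows. Hence: -6397/25.

Key observation: with t_0 = -1, (1)_k (C = -1) is k! itself.
Ratio: r(k) = (-3/2) * (k-3) (k-2) (k+2) / [(k-5/4) (k+2/3) (k+1)] - rational; roots negated = parameters, x = (-3/2), C = -1.


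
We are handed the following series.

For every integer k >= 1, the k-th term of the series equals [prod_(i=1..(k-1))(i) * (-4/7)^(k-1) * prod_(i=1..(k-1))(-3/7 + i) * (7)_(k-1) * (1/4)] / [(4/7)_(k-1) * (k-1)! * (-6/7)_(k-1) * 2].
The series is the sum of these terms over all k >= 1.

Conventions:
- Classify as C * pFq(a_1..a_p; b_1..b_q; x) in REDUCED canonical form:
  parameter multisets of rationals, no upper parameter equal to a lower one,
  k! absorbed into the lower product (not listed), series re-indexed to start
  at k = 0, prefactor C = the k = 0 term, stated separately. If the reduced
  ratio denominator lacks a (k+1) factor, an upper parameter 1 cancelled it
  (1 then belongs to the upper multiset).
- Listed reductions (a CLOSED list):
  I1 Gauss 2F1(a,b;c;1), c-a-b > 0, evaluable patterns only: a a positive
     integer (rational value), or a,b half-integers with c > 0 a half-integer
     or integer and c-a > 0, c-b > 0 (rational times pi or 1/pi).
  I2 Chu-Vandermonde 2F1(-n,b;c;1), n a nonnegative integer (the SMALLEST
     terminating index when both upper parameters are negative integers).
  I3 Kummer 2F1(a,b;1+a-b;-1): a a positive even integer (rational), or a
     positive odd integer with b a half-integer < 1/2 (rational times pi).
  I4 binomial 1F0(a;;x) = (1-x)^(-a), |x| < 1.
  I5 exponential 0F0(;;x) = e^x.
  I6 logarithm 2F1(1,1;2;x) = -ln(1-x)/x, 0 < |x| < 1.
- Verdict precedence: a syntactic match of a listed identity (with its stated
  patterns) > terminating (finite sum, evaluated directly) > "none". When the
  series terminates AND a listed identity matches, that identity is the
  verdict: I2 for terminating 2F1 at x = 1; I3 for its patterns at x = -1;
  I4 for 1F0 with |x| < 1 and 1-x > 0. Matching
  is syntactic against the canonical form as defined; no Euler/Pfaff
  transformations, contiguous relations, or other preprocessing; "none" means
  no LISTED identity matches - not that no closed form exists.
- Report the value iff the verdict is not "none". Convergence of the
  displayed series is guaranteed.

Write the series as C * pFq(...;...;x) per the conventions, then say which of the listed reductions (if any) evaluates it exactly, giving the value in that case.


Classification (C = 1/8): 2F1 with upper {1, 7}, lower {-6/7}, argument x = -4/7. Verdict: none - at argument -4/7 the multisets {1, 7} ; {-6/7} match no listed identity.

Key observation: with t_0 = 1/8, the running product (C = 1/8, x = -4/7) telescopes to a rising factorial.
Adjacent-term ratio: r(k) = (-4/7) * (k+1) (k+7) / [(k-6/7) (k+1)] - poly over poly, x = (-4/7) from leading terms; C = 1/8 at k = 0.


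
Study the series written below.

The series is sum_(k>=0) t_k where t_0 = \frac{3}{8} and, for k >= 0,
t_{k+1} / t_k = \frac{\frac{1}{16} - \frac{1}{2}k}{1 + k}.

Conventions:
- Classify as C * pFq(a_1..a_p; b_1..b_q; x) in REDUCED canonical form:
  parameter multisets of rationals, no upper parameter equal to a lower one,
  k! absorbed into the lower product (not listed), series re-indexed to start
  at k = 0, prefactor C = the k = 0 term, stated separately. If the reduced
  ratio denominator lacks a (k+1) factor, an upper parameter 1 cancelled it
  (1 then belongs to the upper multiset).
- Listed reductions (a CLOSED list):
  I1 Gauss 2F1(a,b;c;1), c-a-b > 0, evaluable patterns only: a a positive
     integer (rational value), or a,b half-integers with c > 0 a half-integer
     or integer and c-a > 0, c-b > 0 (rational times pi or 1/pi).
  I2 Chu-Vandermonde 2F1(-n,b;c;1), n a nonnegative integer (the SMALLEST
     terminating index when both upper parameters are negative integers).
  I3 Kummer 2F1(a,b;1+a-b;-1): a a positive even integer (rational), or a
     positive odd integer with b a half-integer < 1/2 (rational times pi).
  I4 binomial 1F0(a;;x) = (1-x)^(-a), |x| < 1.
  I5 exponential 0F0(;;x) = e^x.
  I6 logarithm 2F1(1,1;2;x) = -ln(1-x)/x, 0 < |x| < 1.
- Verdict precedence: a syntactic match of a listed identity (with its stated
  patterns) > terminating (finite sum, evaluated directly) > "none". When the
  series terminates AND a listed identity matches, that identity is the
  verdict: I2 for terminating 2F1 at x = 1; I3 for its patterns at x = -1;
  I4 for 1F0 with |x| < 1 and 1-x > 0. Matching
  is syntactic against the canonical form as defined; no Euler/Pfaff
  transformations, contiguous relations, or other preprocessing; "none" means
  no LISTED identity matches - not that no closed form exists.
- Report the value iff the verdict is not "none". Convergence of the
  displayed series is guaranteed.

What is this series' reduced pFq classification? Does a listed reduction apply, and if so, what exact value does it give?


Classification (C = \frac{3}{8}): 1F0 with upper {-\frac{1}{8}}, lower {-}, argument x = -\frac{1}{2}. Verdict: the binomial series (I4) applies (the 1F0 binomial series: exponent 1/8, x = -\frac{1}{2}). Hence: \frac{3}{8} \cdot \left(\frac{3}{2}\right)^{\frac{1}{8}}.

Key observation: from the first term \frac{3}{8}: roots of the ratio polynomials (C = 3/8) are the negated parameters.
Ratio: r(k) = -\frac{1}{2} * (k-\frac{1}{8}) / [(k+1)] - poly over poly, x = -\frac{1}{2} from leading terms; C = \frac{3}{8} at k = 0.


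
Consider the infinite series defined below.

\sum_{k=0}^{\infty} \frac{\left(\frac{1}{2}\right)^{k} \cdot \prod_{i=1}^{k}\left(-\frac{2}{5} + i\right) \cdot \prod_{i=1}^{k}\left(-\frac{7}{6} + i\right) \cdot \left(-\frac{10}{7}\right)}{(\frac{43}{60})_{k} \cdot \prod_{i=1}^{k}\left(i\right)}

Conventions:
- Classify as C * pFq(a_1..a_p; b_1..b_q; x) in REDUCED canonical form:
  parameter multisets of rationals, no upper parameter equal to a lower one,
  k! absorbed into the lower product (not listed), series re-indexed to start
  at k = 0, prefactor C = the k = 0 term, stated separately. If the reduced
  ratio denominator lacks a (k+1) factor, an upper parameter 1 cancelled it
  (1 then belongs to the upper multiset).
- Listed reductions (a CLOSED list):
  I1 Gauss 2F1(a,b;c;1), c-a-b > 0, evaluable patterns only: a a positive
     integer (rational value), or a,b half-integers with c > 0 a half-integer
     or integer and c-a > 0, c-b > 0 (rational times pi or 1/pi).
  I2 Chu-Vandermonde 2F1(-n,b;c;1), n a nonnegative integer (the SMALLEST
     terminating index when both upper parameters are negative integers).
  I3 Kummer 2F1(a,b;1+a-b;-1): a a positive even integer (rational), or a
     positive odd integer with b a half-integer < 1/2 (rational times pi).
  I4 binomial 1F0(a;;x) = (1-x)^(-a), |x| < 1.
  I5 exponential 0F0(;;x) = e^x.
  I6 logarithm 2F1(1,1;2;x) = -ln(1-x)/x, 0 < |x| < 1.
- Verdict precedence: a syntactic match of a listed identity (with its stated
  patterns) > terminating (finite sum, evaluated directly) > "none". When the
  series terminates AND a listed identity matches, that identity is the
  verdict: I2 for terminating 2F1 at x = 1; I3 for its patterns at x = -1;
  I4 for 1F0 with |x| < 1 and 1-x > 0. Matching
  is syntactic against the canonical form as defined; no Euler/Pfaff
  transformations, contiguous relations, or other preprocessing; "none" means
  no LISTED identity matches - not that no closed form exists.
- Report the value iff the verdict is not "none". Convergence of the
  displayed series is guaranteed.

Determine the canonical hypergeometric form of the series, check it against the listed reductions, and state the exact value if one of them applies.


This is -\frac{10}{7} * 2F1(-\frac{1}{6}, \frac{3}{5}; \frac{43}{60}; \frac{1}{2}) in reduced canonical form. Verdict: no listed reduction: x = \frac{1}{2} and upper {-\frac{1}{6}, \frac{3}{5}} fail every I1-I6 pattern.

Key observation: t_0 being -\frac{10}{7}, the running product (C = -10/7) telescopes to a rising factorial.
Consecutive-term ratio: r(k) = \frac{1}{2} * (k-\frac{1}{6}) (k+\frac{3}{5}) / [(k+\frac{43}{60}) (k+1)] - rational in k. x = \frac{1}{2}; t_0 = -\frac{10}{7}; negate the roots.


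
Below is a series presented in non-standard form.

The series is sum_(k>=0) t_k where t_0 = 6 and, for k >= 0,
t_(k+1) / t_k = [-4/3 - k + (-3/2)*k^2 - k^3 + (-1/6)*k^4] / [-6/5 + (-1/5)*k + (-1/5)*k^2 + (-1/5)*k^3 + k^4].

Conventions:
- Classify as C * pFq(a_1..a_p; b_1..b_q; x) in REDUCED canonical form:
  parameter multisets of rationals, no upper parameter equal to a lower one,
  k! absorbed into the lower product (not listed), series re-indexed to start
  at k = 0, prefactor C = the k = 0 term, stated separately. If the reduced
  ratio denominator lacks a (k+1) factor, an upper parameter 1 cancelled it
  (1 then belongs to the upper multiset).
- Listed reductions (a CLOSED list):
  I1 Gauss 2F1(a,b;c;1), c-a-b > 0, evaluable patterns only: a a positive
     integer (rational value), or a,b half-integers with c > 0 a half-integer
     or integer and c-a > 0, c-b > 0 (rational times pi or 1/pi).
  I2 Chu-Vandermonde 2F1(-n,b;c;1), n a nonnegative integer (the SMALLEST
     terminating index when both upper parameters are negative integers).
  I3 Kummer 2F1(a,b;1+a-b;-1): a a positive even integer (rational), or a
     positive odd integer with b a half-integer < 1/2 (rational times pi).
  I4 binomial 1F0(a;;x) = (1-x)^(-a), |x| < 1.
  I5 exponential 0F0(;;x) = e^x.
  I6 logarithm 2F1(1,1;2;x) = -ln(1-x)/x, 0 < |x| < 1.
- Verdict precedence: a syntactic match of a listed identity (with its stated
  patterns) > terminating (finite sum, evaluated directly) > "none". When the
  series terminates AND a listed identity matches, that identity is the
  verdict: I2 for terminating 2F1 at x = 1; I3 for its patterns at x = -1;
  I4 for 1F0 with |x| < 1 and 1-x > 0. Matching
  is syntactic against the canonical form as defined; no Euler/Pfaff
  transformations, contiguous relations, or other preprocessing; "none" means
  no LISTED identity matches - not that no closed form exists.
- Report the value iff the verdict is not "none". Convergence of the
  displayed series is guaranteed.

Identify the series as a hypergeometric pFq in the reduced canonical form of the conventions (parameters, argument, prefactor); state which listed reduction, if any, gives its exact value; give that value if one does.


Reduced: x = -1/6, 2F1, upper = {2, 4}, lower = {-6/5}, C = 6. Verdict: none. A 2F1 with upper {2, 4} fits none of I1-I6 at x = -1/6; the sum runs forever.

Structural cue: with t_0 = 6, roots of the ratio polynomials (C = 6) are the negated parameters.
Consecutive-term ratio: r(k) = (-1/6) * (k+2) (k+4) / [(k-6/5) (k+1)] - rational; roots negated = parameters, x = (-1/6), C = 6.


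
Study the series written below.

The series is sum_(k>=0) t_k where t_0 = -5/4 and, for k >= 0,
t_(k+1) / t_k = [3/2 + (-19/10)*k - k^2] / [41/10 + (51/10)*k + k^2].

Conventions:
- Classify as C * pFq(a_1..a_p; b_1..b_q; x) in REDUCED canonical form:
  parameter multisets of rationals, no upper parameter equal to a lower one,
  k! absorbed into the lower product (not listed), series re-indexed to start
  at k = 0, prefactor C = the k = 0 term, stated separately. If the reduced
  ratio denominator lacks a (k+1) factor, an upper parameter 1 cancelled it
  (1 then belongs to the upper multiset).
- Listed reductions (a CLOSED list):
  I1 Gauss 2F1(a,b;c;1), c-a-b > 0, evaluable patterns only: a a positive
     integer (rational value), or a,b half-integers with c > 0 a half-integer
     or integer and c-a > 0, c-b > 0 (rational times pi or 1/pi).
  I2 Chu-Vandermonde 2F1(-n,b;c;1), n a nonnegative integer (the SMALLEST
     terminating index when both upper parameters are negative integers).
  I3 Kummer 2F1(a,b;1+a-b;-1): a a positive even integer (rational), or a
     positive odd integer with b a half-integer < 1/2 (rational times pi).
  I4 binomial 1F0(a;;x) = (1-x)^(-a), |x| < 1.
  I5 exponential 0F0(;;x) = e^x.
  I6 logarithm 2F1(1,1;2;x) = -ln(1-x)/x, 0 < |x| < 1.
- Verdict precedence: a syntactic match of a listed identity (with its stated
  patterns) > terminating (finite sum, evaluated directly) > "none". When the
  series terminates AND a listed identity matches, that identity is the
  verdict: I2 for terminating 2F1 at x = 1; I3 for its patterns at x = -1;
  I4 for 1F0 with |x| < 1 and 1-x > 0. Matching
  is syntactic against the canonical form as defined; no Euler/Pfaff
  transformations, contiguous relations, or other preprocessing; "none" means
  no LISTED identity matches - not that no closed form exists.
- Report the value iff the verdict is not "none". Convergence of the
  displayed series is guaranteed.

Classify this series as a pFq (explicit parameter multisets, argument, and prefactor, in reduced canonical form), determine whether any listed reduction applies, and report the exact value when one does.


The series (x = -1) is 2F1: upper {-3/5, 5/2}, lower {41/10}, prefactor -5/4. Verdict: no listed reduction: x = -1 and upper {-3/5, 5/2} fail every I1-I6 pattern.

The tell: t_0 being -5/4, factor the ratio over Q (C = -5/4): negated roots = parameters.
Adjacent-term ratio: r(k) = (-1) * (k-3/5) (k+5/2) / [(k+41/10) (k+1)] - rational in k. x = (-1); t_0 = -5/4; negate the roots.
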